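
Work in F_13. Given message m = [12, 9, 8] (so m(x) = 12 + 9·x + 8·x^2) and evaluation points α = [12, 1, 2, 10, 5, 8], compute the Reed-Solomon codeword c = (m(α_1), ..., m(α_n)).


c = [11, 3, 10, 5, 10, 11]

Message polynomial: m(x) = 12 + 9·x + 8·x^2 (mod 13).
For each evaluation point α_i, compute m(α_i) mod 13:
  α_1 = 12: Horner steps 8 → 1 → 11, so m(12) = 11.
  α_2 = 1: Horner steps 8 → 4 → 3, so m(1) = 3.
  α_3 = 2: Horner steps 8 → 12 → 10, so m(2) = 10.
  α_4 = 10: Horner steps 8 → 11 → 5, so m(10) = 5.
  α_5 = 5: Horner steps 8 → 10 → 10, so m(5) = 10.
  α_6 = 8: Horner steps 8 → 8 → 11, so m(8) = 11.
Codeword c = [11, 3, 10, 5, 10, 11] ∈ F_13^6.


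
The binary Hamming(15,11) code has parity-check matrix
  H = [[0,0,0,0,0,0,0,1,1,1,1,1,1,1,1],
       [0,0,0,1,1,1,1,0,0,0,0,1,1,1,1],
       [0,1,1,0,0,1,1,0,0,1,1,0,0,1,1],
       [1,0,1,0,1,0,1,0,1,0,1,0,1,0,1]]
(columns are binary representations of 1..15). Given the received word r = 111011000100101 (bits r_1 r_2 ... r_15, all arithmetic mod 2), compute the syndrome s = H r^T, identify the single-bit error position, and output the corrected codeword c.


s = (1, 0, 1, 1)^T, error position = 11, corrected codeword c = 111011000110101

Compute s = H r^T mod 2 one row at a time:
  s_1 = 0 + 0 + 1 + 0 + 0 + 1 + 0 + 1 = 3 ≡ 1 (mod 2).
  s_2 = 0 + 1 + 1 + 0 + 0 + 1 + 0 + 1 = 4 ≡ 0 (mod 2).
  s_3 = 1 + 1 + 1 + 0 + 1 + 0 + 0 + 1 = 5 ≡ 1 (mod 2).
  s_4 = 1 + 1 + 1 + 0 + 0 + 0 + 1 + 1 = 5 ≡ 1 (mod 2).
s = (1, 0, 1, 1)^T — this equals column 11 of H (binary 1011), so error is at position 11.
Correct: flip bit 11 of r = 111011000100101 to get c = 111011000110101.


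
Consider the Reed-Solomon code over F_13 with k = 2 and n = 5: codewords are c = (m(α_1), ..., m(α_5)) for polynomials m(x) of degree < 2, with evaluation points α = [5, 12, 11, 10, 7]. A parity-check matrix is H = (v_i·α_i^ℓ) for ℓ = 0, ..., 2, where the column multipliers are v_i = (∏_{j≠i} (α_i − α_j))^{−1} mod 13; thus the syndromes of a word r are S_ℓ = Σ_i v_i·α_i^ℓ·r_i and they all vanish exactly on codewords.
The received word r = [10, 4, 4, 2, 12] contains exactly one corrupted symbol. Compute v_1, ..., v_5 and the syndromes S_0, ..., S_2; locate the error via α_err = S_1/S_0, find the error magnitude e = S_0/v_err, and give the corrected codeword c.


S = (7, 12, 2), error at position 3, error magnitude e = 1, c = [10, 4, 3, 2, 12].

Step 1: column multipliers v_i = (∏_{j≠i}(α_i − α_j))^{−1} mod 13.
  i = 1 (α = 5): (5−12)(5−11)(5−10)(5−7) = (−7)·(−6)·(−5)·(−2) = 420 ≡ 4, so v_1 = 4^{−1} = 10 (mod 13).
  i = 2 (α = 12): (12−5)(12−11)(12−10)(12−7) = 7·1·2·5 = 70 ≡ 5, so v_2 = 5^{−1} = 8 (mod 13).
  i = 3 (α = 11): (11−5)(11−12)(11−10)(11−7) = 6·(−1)·1·4 = −24 ≡ 2, so v_3 = 2^{−1} = 7 (mod 13).
  i = 4 (α = 10): (10−5)(10−12)(10−11)(10−7) = 5·(−2)·(−1)·3 = 30 ≡ 4, so v_4 = 4^{−1} = 10 (mod 13).
  i = 5 (α = 7): (7−5)(7−12)(7−11)(7−10) = 2·(−5)·(−4)·(−3) = −120 ≡ 10, so v_5 = 10^{−1} = 4 (mod 13).
  v = [10, 8, 7, 10, 4].
Step 2: syndromes of r = [10, 4, 4, 2, 12] (all sums mod 13).
  S_0 = Σ v_i r_i = 10·10 + 8·4 + 7·4 + 10·2 + 4·12 = 228 ≡ 7.
  S_1 = Σ v_i α_i r_i = 10·5·10 + 8·12·4 + 7·11·4 + 10·10·2 + 4·7·12 = 1728 ≡ 12.
  α_i^2 mod 13 = [12, 1, 4, 9, 10].
  S_2 = Σ v_i α_i^2 r_i = 10·12·10 + 8·1·4 + 7·4·4 + 10·9·2 + 4·10·12 = 2004 ≡ 2.
  S = (7, 12, 2) ≠ 0, so r is not a codeword (an error is present).
Step 3: locate the error. For a single error e at position i, S_ℓ = v_i·e·α_i^ℓ, so α_err = S_1/S_0.
  S_0^{−1} = 7^{−1} = 2 (mod 13), so α_err = 12·2 = 24 ≡ 11 = α_3. Error position i = 3.
  Consistency check: S_2/S_1 = 2·12 = 24 ≡ 11 = α_err ✓ (single-error assumption holds).
Step 4: error magnitude e = S_0/v_3 = S_0·∏_{j≠3}(α_3 − α_j) = 7·2 = 14 ≡ 1 (mod 13).
Step 5: correct position 3: c_3 = r_3 − e = 4 − 1 ≡ 3 (mod 13). Hence c = [10, 4, 3, 2, 12].
  Check: interpolating c through the α_i gives m(x) = 5 + 1·x (degree < 2) with m(α_i) = c_i for every i, so c is indeed a codeword.


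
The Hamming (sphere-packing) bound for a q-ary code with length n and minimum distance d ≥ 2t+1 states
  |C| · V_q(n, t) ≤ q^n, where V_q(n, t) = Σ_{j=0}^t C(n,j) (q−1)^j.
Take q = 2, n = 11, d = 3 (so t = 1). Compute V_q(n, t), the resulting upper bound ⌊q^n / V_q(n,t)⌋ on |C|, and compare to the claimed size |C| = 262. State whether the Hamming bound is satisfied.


V_q(n, t) = 12, q^n = 2048, Hamming bound = 170, |C| = 262 > bound (violated).

Step 1: Compute V_q(n, t) = Σ_{j=0}^1 C(n, j) (q−1)^j.
  j = 0: C(11,0)·(1)^0 = 1·1 = 1.
  j = 1: C(11,1)·(1)^1 = 11·1 = 11.
  V_q(n, t) = 1 + 11 = 12.
Step 2: q^n = 2^11 = 2048.
Step 3: Hamming bound ⌊q^n / V_q(n,t)⌋ = ⌊2048/12⌋ = 170.
Step 4: Compare |C| = 262 to 170: violated.
The claimed |C| lies above the Hamming bound, so no 2-ary code of length 11 with d ≥ 3 can have 262 codewords.


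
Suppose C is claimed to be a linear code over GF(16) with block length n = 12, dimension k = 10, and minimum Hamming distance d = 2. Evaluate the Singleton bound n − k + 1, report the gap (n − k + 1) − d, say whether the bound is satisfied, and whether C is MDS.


Singleton RHS = n − k + 1 = 3, slack = 1, bound satisfied, not MDS.

Singleton bound: d ≤ n − k + 1.
Here n = 12, k = 10, so n − k + 1 = 3.
Given d = 2, check d ≤ 3: YES.
Slack = (n − k + 1) − d = 1.
The code is NOT MDS (slack = 1 > 0).
Description: the claimed parameters are [12, 10, 2]_16; such a code would be non-MDS.


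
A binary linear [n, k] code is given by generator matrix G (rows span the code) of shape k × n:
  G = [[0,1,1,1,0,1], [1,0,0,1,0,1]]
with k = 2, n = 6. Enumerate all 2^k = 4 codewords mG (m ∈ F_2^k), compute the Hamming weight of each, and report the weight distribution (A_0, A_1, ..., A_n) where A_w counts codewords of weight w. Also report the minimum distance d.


Weight distribution: A_0 = 1, A_3 = 2, A_4 = 1. Minimum distance d = 3.

Enumerate all 2^2 = 4 messages m ∈ F_2^2.
For each, compute codeword c = mG in F_2^6, then tally its weight.
  m = 00 → c = 000000, weight = 0.
  m = 10 → c = 011101, weight = 4.
  m = 01 → c = 100101, weight = 3.
  m = 11 → c = 111000, weight = 3.
Tally weights:
  weight 0: 1 codewords.
  weight 3: 2 codewords.
  weight 4: 1 codewords.
Minimum distance d = smallest w > 0 with A_w > 0 = 3.
Sanity: Σ A_w = 4 = 2^2 = 4 ✓.


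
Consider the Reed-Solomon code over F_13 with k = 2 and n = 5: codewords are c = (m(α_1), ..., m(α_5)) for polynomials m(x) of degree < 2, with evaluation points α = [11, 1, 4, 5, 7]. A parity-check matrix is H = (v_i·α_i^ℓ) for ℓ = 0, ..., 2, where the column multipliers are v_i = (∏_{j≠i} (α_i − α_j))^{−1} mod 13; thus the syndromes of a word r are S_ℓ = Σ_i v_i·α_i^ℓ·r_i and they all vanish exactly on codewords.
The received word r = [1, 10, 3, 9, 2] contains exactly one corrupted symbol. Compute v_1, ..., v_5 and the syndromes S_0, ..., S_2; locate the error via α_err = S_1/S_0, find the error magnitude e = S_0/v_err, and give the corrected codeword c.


S = (5, 7, 2), error at position 3, error magnitude e = 10, c = [1, 10, 6, 9, 2].

Step 1: column multipliers v_i = (∏_{j≠i}(α_i − α_j))^{−1} mod 13.
  i = 1 (α = 11): (11−1)(11−4)(11−5)(11−7) = 10·7·6·4 = 1680 ≡ 3, so v_1 = 3^{−1} = 9 (mod 13).
  i = 2 (α = 1): (1−11)(1−4)(1−5)(1−7) = (−10)·(−3)·(−4)·(−6) = 720 ≡ 5, so v_2 = 5^{−1} = 8 (mod 13).
  i = 3 (α = 4): (4−11)(4−1)(4−5)(4−7) = (−7)·3·(−1)·(−3) = −63 ≡ 2, so v_3 = 2^{−1} = 7 (mod 13).
  i = 4 (α = 5): (5−11)(5−1)(5−4)(5−7) = (−6)·4·1·(−2) = 48 ≡ 9, so v_4 = 9^{−1} = 3 (mod 13).
  i = 5 (α = 7): (7−11)(7−1)(7−4)(7−5) = (−4)·6·3·2 = −144 ≡ 12, so v_5 = 12^{−1} = 12 (mod 13).
  v = [9, 8, 7, 3, 12].
Step 2: syndromes of r = [1, 10, 3, 9, 2] (all sums mod 13).
  S_0 = Σ v_i r_i = 9·1 + 8·10 + 7·3 + 3·9 + 12·2 = 161 ≡ 5.
  S_1 = Σ v_i α_i r_i = 9·11·1 + 8·1·10 + 7·4·3 + 3·5·9 + 12·7·2 = 566 ≡ 7.
  α_i^2 mod 13 = [4, 1, 3, 12, 10].
  S_2 = Σ v_i α_i^2 r_i = 9·4·1 + 8·1·10 + 7·3·3 + 3·12·9 + 12·10·2 = 743 ≡ 2.
  S = (5, 7, 2) ≠ 0, so r is not a codeword (an error is present).
Step 3: locate the error. For a single error e at position i, S_ℓ = v_i·e·α_i^ℓ, so α_err = S_1/S_0.
  S_0^{−1} = 5^{−1} = 8 (mod 13), so α_err = 7·8 = 56 ≡ 4 = α_3. Error position i = 3.
  Consistency check: S_2/S_1 = 2·2 = 4 ≡ 4 = α_err ✓ (single-error assumption holds).
Step 4: error magnitude e = S_0/v_3 = S_0·∏_{j≠3}(α_3 − α_j) = 5·2 = 10 ≡ 10 (mod 13).
Step 5: correct position 3: c_3 = r_3 − e = 3 − 10 ≡ 6 (mod 13). Hence c = [1, 10, 6, 9, 2].
  Check: interpolating c through the α_i gives m(x) = 7 + 3·x (degree < 2) with m(α_i) = c_i for every i, so c is indeed a codeword.


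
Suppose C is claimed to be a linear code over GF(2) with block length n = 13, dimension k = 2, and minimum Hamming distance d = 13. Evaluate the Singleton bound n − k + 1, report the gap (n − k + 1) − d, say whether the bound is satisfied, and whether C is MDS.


Singleton RHS = n − k + 1 = 12, slack = -1, bound violated (no such code; not MDS).

Singleton bound: d ≤ n − k + 1.
Here n = 13, k = 2, so n − k + 1 = 12.
Given d = 13, check d ≤ 12: NO.
Slack = (n − k + 1) − d = -1.
The slack is negative: d = 13 exceeds n − k + 1 = 12 by 1, so the Singleton bound is violated and no linear [13, 2, 13]_2 code can exist. In particular it is not MDS (MDS requires d = n − k + 1 exactly).
Description: the claimed parameters are [13, 2, 13]_2; such a code would be impossible (violates the Singleton bound).


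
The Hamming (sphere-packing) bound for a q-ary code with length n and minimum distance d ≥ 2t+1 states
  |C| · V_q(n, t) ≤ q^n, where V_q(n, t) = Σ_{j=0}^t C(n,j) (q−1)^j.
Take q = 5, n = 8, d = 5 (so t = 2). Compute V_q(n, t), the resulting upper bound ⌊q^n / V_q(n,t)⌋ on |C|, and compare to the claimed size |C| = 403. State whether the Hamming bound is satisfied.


V_q(n, t) = 481, q^n = 390625, Hamming bound = 812, |C| = 403 ≤ bound (satisfied).

Step 1: Compute V_q(n, t) = Σ_{j=0}^2 C(n, j) (q−1)^j.
  j = 0: C(8,0)·(4)^0 = 1·1 = 1.
  j = 1: C(8,1)·(4)^1 = 8·4 = 32.
  j = 2: C(8,2)·(4)^2 = 28·16 = 448.
  V_q(n, t) = 1 + 32 + 448 = 481.
Step 2: q^n = 5^8 = 390625.
Step 3: Hamming bound ⌊q^n / V_q(n,t)⌋ = ⌊390625/481⌋ = 812.
Step 4: Compare |C| = 403 to 812: satisfied.
The claimed |C| lies below the Hamming bound.


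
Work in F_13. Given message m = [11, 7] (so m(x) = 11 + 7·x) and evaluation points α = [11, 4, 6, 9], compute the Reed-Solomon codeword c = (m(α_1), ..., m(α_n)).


c = [10, 0, 1, 9]

Message polynomial: m(x) = 11 + 7·x (mod 13).
For each evaluation point α_i, compute m(α_i) mod 13:
  α_1 = 11: Horner steps 7 → 10, so m(11) = 10.
  α_2 = 4: Horner steps 7 → 0, so m(4) = 0.
  α_3 = 6: Horner steps 7 → 1, so m(6) = 1.
  α_4 = 9: Horner steps 7 → 9, so m(9) = 9.
Codeword c = [10, 0, 1, 9] ∈ F_13^4.


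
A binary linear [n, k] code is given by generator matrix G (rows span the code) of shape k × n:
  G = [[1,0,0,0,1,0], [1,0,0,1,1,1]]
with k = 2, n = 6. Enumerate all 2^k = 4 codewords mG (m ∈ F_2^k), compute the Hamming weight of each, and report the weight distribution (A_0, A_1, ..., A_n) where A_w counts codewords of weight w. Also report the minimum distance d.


Weight distribution: A_0 = 1, A_2 = 2, A_4 = 1. Minimum distance d = 2.

Enumerate all 2^2 = 4 messages m ∈ F_2^2.
For each, compute codeword c = mG in F_2^6, then tally its weight.
  m = 00 → c = 000000, weight = 0.
  m = 10 → c = 100010, weight = 2.
  m = 01 → c = 100111, weight = 4.
  m = 11 → c = 000101, weight = 2.
Tally weights:
  weight 0: 1 codewords.
  weight 2: 2 codewords.
  weight 4: 1 codewords.
Minimum distance d = smallest w > 0 with A_w > 0 = 2.
Sanity: Σ A_w = 4 = 2^2 = 4 ✓.


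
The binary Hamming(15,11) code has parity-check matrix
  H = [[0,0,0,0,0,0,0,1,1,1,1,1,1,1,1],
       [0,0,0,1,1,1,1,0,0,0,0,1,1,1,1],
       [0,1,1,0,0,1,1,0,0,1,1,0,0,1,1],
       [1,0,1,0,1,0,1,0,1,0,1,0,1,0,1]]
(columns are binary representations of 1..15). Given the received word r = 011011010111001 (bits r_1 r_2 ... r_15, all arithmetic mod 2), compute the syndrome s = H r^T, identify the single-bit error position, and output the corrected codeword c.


s = (1, 0, 0, 0)^T, error position = 8, corrected codeword c = 011011000111001

Compute s = H r^T mod 2 one row at a time:
  s_1 = 1 + 0 + 1 + 1 + 1 + 0 + 0 + 1 = 5 ≡ 1 (mod 2).
  s_2 = 0 + 1 + 1 + 0 + 1 + 0 + 0 + 1 = 4 ≡ 0 (mod 2).
  s_3 = 1 + 1 + 1 + 0 + 1 + 1 + 0 + 1 = 6 ≡ 0 (mod 2).
  s_4 = 0 + 1 + 1 + 0 + 0 + 1 + 0 + 1 = 4 ≡ 0 (mod 2).
s = (1, 0, 0, 0)^T — this equals column 8 of H (binary 1000), so error is at position 8.
Correct: flip bit 8 of r = 011011010111001 to get c = 011011000111001.


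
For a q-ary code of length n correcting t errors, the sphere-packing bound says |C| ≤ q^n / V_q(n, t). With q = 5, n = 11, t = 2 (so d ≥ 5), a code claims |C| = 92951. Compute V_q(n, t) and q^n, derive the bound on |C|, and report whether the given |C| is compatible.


V_q(n, t) = 925, q^n = 48828125, Hamming bound = 52787, |C| = 92951 > bound (violated).

Step 1: Compute V_q(n, t) = Σ_{j=0}^2 C(n, j) (q−1)^j.
  j = 0: C(11,0)·(4)^0 = 1·1 = 1.
  j = 1: C(11,1)·(4)^1 = 11·4 = 44.
  j = 2: C(11,2)·(4)^2 = 55·16 = 880.
  V_q(n, t) = 1 + 44 + 880 = 925.
Step 2: q^n = 5^11 = 48828125.
Step 3: Hamming bound ⌊q^n / V_q(n,t)⌋ = ⌊48828125/925⌋ = 52787.
Step 4: Compare |C| = 92951 to 52787: violated.
The claimed |C| lies above the Hamming bound, so no 5-ary code of length 11 with d ≥ 5 can have 92951 codewords.


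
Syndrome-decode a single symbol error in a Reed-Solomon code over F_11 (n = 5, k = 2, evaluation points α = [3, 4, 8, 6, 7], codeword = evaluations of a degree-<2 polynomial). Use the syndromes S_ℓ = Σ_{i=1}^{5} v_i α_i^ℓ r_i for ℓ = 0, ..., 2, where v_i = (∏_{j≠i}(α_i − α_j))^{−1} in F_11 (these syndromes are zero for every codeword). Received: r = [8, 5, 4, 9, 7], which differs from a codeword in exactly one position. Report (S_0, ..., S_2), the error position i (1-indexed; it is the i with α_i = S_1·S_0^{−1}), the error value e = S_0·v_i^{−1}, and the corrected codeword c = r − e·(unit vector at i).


S = (10, 5, 8), error at position 4, error magnitude e = 10, c = [8, 5, 4, 10, 7].

Step 1: column multipliers v_i = (∏_{j≠i}(α_i − α_j))^{−1} mod 11.
  i = 1 (α = 3): (3−4)(3−8)(3−6)(3−7) = (−1)·(−5)·(−3)·(−4) = 60 ≡ 5, so v_1 = 5^{−1} = 9 (mod 11).
  i = 2 (α = 4): (4−3)(4−8)(4−6)(4−7) = 1·(−4)·(−2)·(−3) = −24 ≡ 9, so v_2 = 9^{−1} = 5 (mod 11).
  i = 3 (α = 8): (8−3)(8−4)(8−6)(8−7) = 5·4·2·1 = 40 ≡ 7, so v_3 = 7^{−1} = 8 (mod 11).
  i = 4 (α = 6): (6−3)(6−4)(6−8)(6−7) = 3·2·(−2)·(−1) = 12 ≡ 1, so v_4 = 1^{−1} = 1 (mod 11).
  i = 5 (α = 7): (7−3)(7−4)(7−8)(7−6) = 4·3·(−1)·1 = −12 ≡ 10, so v_5 = 10^{−1} = 10 (mod 11).
  v = [9, 5, 8, 1, 10].
Step 2: syndromes of r = [8, 5, 4, 9, 7] (all sums mod 11).
  S_0 = Σ v_i r_i = 9·8 + 5·5 + 8·4 + 1·9 + 10·7 = 208 ≡ 10.
  S_1 = Σ v_i α_i r_i = 9·3·8 + 5·4·5 + 8·8·4 + 1·6·9 + 10·7·7 = 1116 ≡ 5.
  α_i^2 mod 11 = [9, 5, 9, 3, 5].
  S_2 = Σ v_i α_i^2 r_i = 9·9·8 + 5·5·5 + 8·9·4 + 1·3·9 + 10·5·7 = 1438 ≡ 8.
  S = (10, 5, 8) ≠ 0, so r is not a codeword (an error is present).
Step 3: locate the error. For a single error e at position i, S_ℓ = v_i·e·α_i^ℓ, so α_err = S_1/S_0.
  S_0^{−1} = 10^{−1} = 10 (mod 11), so α_err = 5·10 = 50 ≡ 6 = α_4. Error position i = 4.
  Consistency check: S_2/S_1 = 8·9 = 72 ≡ 6 = α_err ✓ (single-error assumption holds).
Step 4: error magnitude e = S_0/v_4 = S_0·∏_{j≠4}(α_4 − α_j) = 10·1 = 10 ≡ 10 (mod 11).
Step 5: correct position 4: c_4 = r_4 − e = 9 − 10 ≡ 10 (mod 11). Hence c = [8, 5, 4, 10, 7].
  Check: interpolating c through the α_i gives m(x) = 6 + 8·x (degree < 2) with m(α_i) = c_i for every i, so c is indeed a codeword.


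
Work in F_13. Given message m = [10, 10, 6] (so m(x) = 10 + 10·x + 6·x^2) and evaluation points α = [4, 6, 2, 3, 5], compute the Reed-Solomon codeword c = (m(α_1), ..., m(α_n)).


c = [3, 0, 2, 3, 2]

Message polynomial: m(x) = 10 + 10·x + 6·x^2 (mod 13).
For each evaluation point α_i, compute m(α_i) mod 13:
  α_1 = 4: Horner steps 6 → 8 → 3, so m(4) = 3.
  α_2 = 6: Horner steps 6 → 7 → 0, so m(6) = 0.
  α_3 = 2: Horner steps 6 → 9 → 2, so m(2) = 2.
  α_4 = 3: Horner steps 6 → 2 → 3, so m(3) = 3.
  α_5 = 5: Horner steps 6 → 1 → 2, so m(5) = 2.
Codeword c = [3, 0, 2, 3, 2] ∈ F_13^5.


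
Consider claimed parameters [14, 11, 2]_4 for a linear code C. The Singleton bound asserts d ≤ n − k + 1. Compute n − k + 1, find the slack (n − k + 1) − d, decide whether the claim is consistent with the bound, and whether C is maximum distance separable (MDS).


Singleton RHS = n − k + 1 = 4, slack = 2, bound satisfied, not MDS.

Singleton bound: d ≤ n − k + 1.
Here n = 14, k = 11, so n − k + 1 = 4.
Given d = 2, check d ≤ 4: YES.
Slack = (n − k + 1) − d = 2.
The code is NOT MDS (slack = 2 > 0).
Description: the claimed parameters are [14, 11, 2]_4; such a code would be non-MDS.


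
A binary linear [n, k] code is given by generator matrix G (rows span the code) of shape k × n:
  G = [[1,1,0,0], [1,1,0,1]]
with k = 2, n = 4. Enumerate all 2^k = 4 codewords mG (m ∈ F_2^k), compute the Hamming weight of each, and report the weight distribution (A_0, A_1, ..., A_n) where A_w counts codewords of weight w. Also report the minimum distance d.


Weight distribution: A_0 = 1, A_1 = 1, A_2 = 1, A_3 = 1. Minimum distance d = 1.

Enumerate all 2^2 = 4 messages m ∈ F_2^2.
For each, compute codeword c = mG in F_2^4, then tally its weight.
  m = 00 → c = 0000, weight = 0.
  m = 10 → c = 1100, weight = 2.
  m = 01 → c = 1101, weight = 3.
  m = 11 → c = 0001, weight = 1.
Tally weights:
  weight 0: 1 codewords.
  weight 1: 1 codewords.
  weight 2: 1 codewords.
  weight 3: 1 codewords.
Minimum distance d = smallest w > 0 with A_w > 0 = 1.
Sanity: Σ A_w = 4 = 2^2 = 4 ✓.


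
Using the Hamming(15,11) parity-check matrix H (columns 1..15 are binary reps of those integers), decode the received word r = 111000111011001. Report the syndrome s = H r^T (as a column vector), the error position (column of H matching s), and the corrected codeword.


s = (1, 1, 1, 0)^T, error position = 14, corrected codeword c = 111000111011011

Compute s = H r^T mod 2 one row at a time:
  s_1 = 1 + 1 + 0 + 1 + 1 + 0 + 0 + 1 = 5 ≡ 1 (mod 2).
  s_2 = 0 + 0 + 0 + 1 + 1 + 0 + 0 + 1 = 3 ≡ 1 (mod 2).
  s_3 = 1 + 1 + 0 + 1 + 0 + 1 + 0 + 1 = 5 ≡ 1 (mod 2).
  s_4 = 1 + 1 + 0 + 1 + 1 + 1 + 0 + 1 = 6 ≡ 0 (mod 2).
s = (1, 1, 1, 0)^T — this equals column 14 of H (binary 1110), so error is at position 14.
Correct: flip bit 14 of r = 111000111011001 to get c = 111000111011011.


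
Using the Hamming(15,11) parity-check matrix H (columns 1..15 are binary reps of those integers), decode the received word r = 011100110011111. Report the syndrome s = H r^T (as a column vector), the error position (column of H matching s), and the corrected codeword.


s = (0, 0, 0, 1)^T, error position = 1, corrected codeword c = 111100110011111

Compute s = H r^T mod 2 one row at a time:
  s_1 = 1 + 0 + 0 + 1 + 1 + 1 + 1 + 1 = 6 ≡ 0 (mod 2).
  s_2 = 1 + 0 + 0 + 1 + 1 + 1 + 1 + 1 = 6 ≡ 0 (mod 2).
  s_3 = 1 + 1 + 0 + 1 + 0 + 1 + 1 + 1 = 6 ≡ 0 (mod 2).
  s_4 = 0 + 1 + 0 + 1 + 0 + 1 + 1 + 1 = 5 ≡ 1 (mod 2).
s = (0, 0, 0, 1)^T — this equals column 1 of H (binary 0001), so error is at position 1.
Correct: flip bit 1 of r = 011100110011111 to get c = 111100110011111.


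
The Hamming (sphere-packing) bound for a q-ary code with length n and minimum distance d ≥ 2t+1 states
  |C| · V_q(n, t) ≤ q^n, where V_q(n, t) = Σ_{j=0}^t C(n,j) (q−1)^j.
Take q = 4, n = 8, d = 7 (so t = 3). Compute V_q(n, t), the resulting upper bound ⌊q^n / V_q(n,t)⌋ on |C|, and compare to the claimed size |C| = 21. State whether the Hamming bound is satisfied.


V_q(n, t) = 1789, q^n = 65536, Hamming bound = 36, |C| = 21 ≤ bound (satisfied).

Step 1: Compute V_q(n, t) = Σ_{j=0}^3 C(n, j) (q−1)^j.
  j = 0: C(8,0)·(3)^0 = 1·1 = 1.
  j = 1: C(8,1)·(3)^1 = 8·3 = 24.
  j = 2: C(8,2)·(3)^2 = 28·9 = 252.
  j = 3: C(8,3)·(3)^3 = 56·27 = 1512.
  V_q(n, t) = 1 + 24 + 252 + 1512 = 1789.
Step 2: q^n = 4^8 = 65536.
Step 3: Hamming bound ⌊q^n / V_q(n,t)⌋ = ⌊65536/1789⌋ = 36.
Step 4: Compare |C| = 21 to 36: satisfied.
The claimed |C| lies below the Hamming bound.


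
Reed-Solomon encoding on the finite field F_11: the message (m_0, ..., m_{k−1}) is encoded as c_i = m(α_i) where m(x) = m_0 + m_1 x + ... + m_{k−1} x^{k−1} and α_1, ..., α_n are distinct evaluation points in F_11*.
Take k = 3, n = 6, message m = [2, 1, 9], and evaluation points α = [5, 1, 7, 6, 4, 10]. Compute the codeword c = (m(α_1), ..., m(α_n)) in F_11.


c = [1, 1, 10, 2, 7, 10]

Message polynomial: m(x) = 2 + 1·x + 9·x^2 (mod 11).
For each evaluation point α_i, compute m(α_i) mod 11:
  α_1 = 5: Horner steps 9 → 2 → 1, so m(5) = 1.
  α_2 = 1: Horner steps 9 → 10 → 1, so m(1) = 1.
  α_3 = 7: Horner steps 9 → 9 → 10, so m(7) = 10.
  α_4 = 6: Horner steps 9 → 0 → 2, so m(6) = 2.
  α_5 = 4: Horner steps 9 → 4 → 7, so m(4) = 7.
  α_6 = 10: Horner steps 9 → 3 → 10, so m(10) = 10.
Codeword c = [1, 1, 10, 2, 7, 10] ∈ F_11^6.


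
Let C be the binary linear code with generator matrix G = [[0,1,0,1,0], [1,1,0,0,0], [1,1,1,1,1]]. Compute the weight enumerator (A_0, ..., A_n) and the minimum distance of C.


Weight distribution: A_0 = 1, A_2 = 3, A_3 = 3, A_5 = 1. Minimum distance d = 2.

Enumerate all 2^3 = 8 messages m ∈ F_2^3.
For each, compute codeword c = mG in F_2^5, then tally its weight.
  m = 000 → c = 00000, weight = 0.
  m = 100 → c = 01010, weight = 2.
  m = 010 → c = 11000, weight = 2.
  m = 110 → c = 10010, weight = 2.
  m = 001 → c = 11111, weight = 5.
  m = 101 → c = 10101, weight = 3.
  m = 011 → c = 00111, weight = 3.
  m = 111 → c = 01101, weight = 3.
Tally weights:
  weight 0: 1 codewords.
  weight 2: 3 codewords.
  weight 3: 3 codewords.
  weight 5: 1 codewords.
Minimum distance d = smallest w > 0 with A_w > 0 = 2.
Sanity: Σ A_w = 8 = 2^3 = 8 ✓.


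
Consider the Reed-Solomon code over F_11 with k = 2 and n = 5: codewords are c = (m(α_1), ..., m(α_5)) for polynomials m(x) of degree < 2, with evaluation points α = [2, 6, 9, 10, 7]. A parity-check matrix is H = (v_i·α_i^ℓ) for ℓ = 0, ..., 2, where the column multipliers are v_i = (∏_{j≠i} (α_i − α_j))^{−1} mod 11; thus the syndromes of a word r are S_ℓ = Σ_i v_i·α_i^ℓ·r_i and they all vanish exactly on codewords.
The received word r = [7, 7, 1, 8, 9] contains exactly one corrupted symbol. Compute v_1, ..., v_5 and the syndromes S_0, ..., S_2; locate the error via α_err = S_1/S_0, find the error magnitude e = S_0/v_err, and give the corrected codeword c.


S = (7, 9, 10), error at position 2, error magnitude e = 5, c = [7, 2, 1, 8, 9].

Step 1: column multipliers v_i = (∏_{j≠i}(α_i − α_j))^{−1} mod 11.
  i = 1 (α = 2): (2−6)(2−9)(2−10)(2−7) = (−4)·(−7)·(−8)·(−5) = 1120 ≡ 9, so v_1 = 9^{−1} = 5 (mod 11).
  i = 2 (α = 6): (6−2)(6−9)(6−10)(6−7) = 4·(−3)·(−4)·(−1) = −48 ≡ 7, so v_2 = 7^{−1} = 8 (mod 11).
  i = 3 (α = 9): (9−2)(9−6)(9−10)(9−7) = 7·3·(−1)·2 = −42 ≡ 2, so v_3 = 2^{−1} = 6 (mod 11).
  i = 4 (α = 10): (10−2)(10−6)(10−9)(10−7) = 8·4·1·3 = 96 ≡ 8, so v_4 = 8^{−1} = 7 (mod 11).
  i = 5 (α = 7): (7−2)(7−6)(7−9)(7−10) = 5·1·(−2)·(−3) = 30 ≡ 8, so v_5 = 8^{−1} = 7 (mod 11).
  v = [5, 8, 6, 7, 7].
Step 2: syndromes of r = [7, 7, 1, 8, 9] (all sums mod 11).
  S_0 = Σ v_i r_i = 5·7 + 8·7 + 6·1 + 7·8 + 7·9 = 216 ≡ 7.
  S_1 = Σ v_i α_i r_i = 5·2·7 + 8·6·7 + 6·9·1 + 7·10·8 + 7·7·9 = 1461 ≡ 9.
  α_i^2 mod 11 = [4, 3, 4, 1, 5].
  S_2 = Σ v_i α_i^2 r_i = 5·4·7 + 8·3·7 + 6·4·1 + 7·1·8 + 7·5·9 = 703 ≡ 10.
  S = (7, 9, 10) ≠ 0, so r is not a codeword (an error is present).
Step 3: locate the error. For a single error e at position i, S_ℓ = v_i·e·α_i^ℓ, so α_err = S_1/S_0.
  S_0^{−1} = 7^{−1} = 8 (mod 11), so α_err = 9·8 = 72 ≡ 6 = α_2. Error position i = 2.
  Consistency check: S_2/S_1 = 10·5 = 50 ≡ 6 = α_err ✓ (single-error assumption holds).
Step 4: error magnitude e = S_0/v_2 = S_0·∏_{j≠2}(α_2 − α_j) = 7·7 = 49 ≡ 5 (mod 11).
Step 5: correct position 2: c_2 = r_2 − e = 7 − 5 ≡ 2 (mod 11). Hence c = [7, 2, 1, 8, 9].
  Check: interpolating c through the α_i gives m(x) = 4 + 7·x (degree < 2) with m(α_i) = c_i for every i, so c is indeed a codeword.


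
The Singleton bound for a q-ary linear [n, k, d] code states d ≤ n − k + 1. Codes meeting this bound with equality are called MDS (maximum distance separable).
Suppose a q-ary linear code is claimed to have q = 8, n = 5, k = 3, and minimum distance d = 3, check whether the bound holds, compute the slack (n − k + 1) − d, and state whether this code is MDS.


Singleton RHS = n − k + 1 = 3, slack = 0, bound satisfied, MDS.

Singleton bound: d ≤ n − k + 1.
Here n = 5, k = 3, so n − k + 1 = 3.
Given d = 3, check d ≤ 3: YES.
Slack = (n − k + 1) − d = 0.
The code is MDS (slack = 0).
Description: the claimed parameters are [5, 3, 3]_8; such a code would be MDS (meets Singleton bound).


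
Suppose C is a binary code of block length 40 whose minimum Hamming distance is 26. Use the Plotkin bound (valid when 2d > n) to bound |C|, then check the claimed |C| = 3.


Plotkin bound M ≤ 4; given |C| = 3 ≤ bound (satisfied).

Check applicability: 2d = 52, n = 40.
2d − n = 12 > 0, so Plotkin applies.
Compute d/(2d−n) = 26/12 ≈ 2.1667.
⌊d/(2d−n)⌋ = 2.
Plotkin bound: M ≤ 2·2 = 4.
Given |C| = 3, check: satisfied.
This |C| is below the Plotkin bound.


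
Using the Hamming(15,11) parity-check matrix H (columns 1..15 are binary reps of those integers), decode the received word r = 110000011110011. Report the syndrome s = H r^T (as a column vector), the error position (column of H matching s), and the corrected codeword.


s = (0, 0, 1, 0)^T, error position = 2, corrected codeword c = 100000011110011

Compute s = H r^T mod 2 one row at a time:
  s_1 = 1 + 1 + 1 + 1 + 0 + 0 + 1 + 1 = 6 ≡ 0 (mod 2).
  s_2 = 0 + 0 + 0 + 0 + 0 + 0 + 1 + 1 = 2 ≡ 0 (mod 2).
  s_3 = 1 + 0 + 0 + 0 + 1 + 1 + 1 + 1 = 5 ≡ 1 (mod 2).
  s_4 = 1 + 0 + 0 + 0 + 1 + 1 + 0 + 1 = 4 ≡ 0 (mod 2).
s = (0, 0, 1, 0)^T — this equals column 2 of H (binary 0010), so error is at position 2.
Correct: flip bit 2 of r = 110000011110011 to get c = 100000011110011.


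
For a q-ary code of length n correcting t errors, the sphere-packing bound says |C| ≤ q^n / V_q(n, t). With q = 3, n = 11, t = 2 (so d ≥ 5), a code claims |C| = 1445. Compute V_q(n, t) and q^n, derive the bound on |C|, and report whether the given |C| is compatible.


V_q(n, t) = 243, q^n = 177147, Hamming bound = 729, |C| = 1445 > bound (violated).

Step 1: Compute V_q(n, t) = Σ_{j=0}^2 C(n, j) (q−1)^j.
  j = 0: C(11,0)·(2)^0 = 1·1 = 1.
  j = 1: C(11,1)·(2)^1 = 11·2 = 22.
  j = 2: C(11,2)·(2)^2 = 55·4 = 220.
  V_q(n, t) = 1 + 22 + 220 = 243.
Step 2: q^n = 3^11 = 177147.
Step 3: Hamming bound ⌊q^n / V_q(n,t)⌋ = ⌊177147/243⌋ = 729.
Step 4: Compare |C| = 1445 to 729: violated.
The claimed |C| lies above the Hamming bound, so no 3-ary code of length 11 with d ≥ 5 can have 1445 codewords.


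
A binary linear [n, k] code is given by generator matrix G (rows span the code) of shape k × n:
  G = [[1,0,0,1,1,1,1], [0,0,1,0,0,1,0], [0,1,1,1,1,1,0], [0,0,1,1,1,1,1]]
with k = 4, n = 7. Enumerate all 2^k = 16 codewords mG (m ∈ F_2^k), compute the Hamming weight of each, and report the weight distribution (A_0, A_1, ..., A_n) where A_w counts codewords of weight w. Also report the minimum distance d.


Weight distribution: A_0 = 1, A_2 = 4, A_3 = 2, A_4 = 3, A_5 = 6. Minimum distance d = 2.

Enumerate all 2^4 = 16 messages m ∈ F_2^4.
For each, compute codeword c = mG in F_2^7, then tally its weight.
  m = 0000 → c = 0000000, weight = 0.
  m = 1000 → c = 1001111, weight = 5.
  m = 0100 → c = 0010010, weight = 2.
  m = 1100 → c = 1011101, weight = 5.
  m = 0010 → c = 0111110, weight = 5.
  m = 1010 → c = 1110001, weight = 4.
  m = 0110 → c = 0101100, weight = 3.
  m = 1110 → c = 1100011, weight = 4.
  m = 0001 → c = 0011111, weight = 5.
  m = 1001 → c = 1010000, weight = 2.
  m = 0101 → c = 0001101, weight = 3.
  m = 1101 → c = 1000010, weight = 2.
  m = 0011 → c = 0100001, weight = 2.
  m = 1011 → c = 1101110, weight = 5.
  m = 0111 → c = 0110011, weight = 4.
  m = 1111 → c = 1111100, weight = 5.
Tally weights:
  weight 0: 1 codewords.
  weight 2: 4 codewords.
  weight 3: 2 codewords.
  weight 4: 3 codewords.
  weight 5: 6 codewords.
Minimum distance d = smallest w > 0 with A_w > 0 = 2.
Sanity: Σ A_w = 16 = 2^4 = 16 ✓.


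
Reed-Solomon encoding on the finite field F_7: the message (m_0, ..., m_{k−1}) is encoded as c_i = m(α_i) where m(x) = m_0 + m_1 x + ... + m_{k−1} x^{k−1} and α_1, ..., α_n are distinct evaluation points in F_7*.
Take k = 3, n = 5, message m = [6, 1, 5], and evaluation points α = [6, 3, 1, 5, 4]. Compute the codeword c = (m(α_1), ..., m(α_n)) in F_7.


c = [3, 5, 5, 3, 6]

Message polynomial: m(x) = 6 + 1·x + 5·x^2 (mod 7).
For each evaluation point α_i, compute m(α_i) mod 7:
  α_1 = 6: Horner steps 5 → 3 → 3, so m(6) = 3.
  α_2 = 3: Horner steps 5 → 2 → 5, so m(3) = 5.
  α_3 = 1: Horner steps 5 → 6 → 5, so m(1) = 5.
  α_4 = 5: Horner steps 5 → 5 → 3, so m(5) = 3.
  α_5 = 4: Horner steps 5 → 0 → 6, so m(4) = 6.
Codeword c = [3, 5, 5, 3, 6] ∈ F_7^5.


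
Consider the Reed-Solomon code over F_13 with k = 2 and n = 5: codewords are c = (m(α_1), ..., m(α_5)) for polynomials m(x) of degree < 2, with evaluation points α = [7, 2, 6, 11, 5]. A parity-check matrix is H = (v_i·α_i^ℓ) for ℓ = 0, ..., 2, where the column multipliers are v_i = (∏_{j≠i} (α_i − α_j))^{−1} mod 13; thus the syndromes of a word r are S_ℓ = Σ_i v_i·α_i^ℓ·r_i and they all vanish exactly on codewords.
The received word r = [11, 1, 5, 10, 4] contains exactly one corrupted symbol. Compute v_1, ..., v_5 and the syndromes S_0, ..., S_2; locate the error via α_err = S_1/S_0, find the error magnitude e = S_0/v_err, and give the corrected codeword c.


S = (8, 4, 2), error at position 1, error magnitude e = 5, c = [6, 1, 5, 10, 4].

Step 1: column multipliers v_i = (∏_{j≠i}(α_i − α_j))^{−1} mod 13.
  i = 1 (α = 7): (7−2)(7−6)(7−11)(7−5) = 5·1·(−4)·2 = −40 ≡ 12, so v_1 = 12^{−1} = 12 (mod 13).
  i = 2 (α = 2): (2−7)(2−6)(2−11)(2−5) = (−5)·(−4)·(−9)·(−3) = 540 ≡ 7, so v_2 = 7^{−1} = 2 (mod 13).
  i = 3 (α = 6): (6−7)(6−2)(6−11)(6−5) = (−1)·4·(−5)·1 = 20 ≡ 7, so v_3 = 7^{−1} = 2 (mod 13).
  i = 4 (α = 11): (11−7)(11−2)(11−6)(11−5) = 4·9·5·6 = 1080 ≡ 1, so v_4 = 1^{−1} = 1 (mod 13).
  i = 5 (α = 5): (5−7)(5−2)(5−6)(5−11) = (−2)·3·(−1)·(−6) = −36 ≡ 3, so v_5 = 3^{−1} = 9 (mod 13).
  v = [12, 2, 2, 1, 9].
Step 2: syndromes of r = [11, 1, 5, 10, 4] (all sums mod 13).
  S_0 = Σ v_i r_i = 12·11 + 2·1 + 2·5 + 1·10 + 9·4 = 190 ≡ 8.
  S_1 = Σ v_i α_i r_i = 12·7·11 + 2·2·1 + 2·6·5 + 1·11·10 + 9·5·4 = 1278 ≡ 4.
  α_i^2 mod 13 = [10, 4, 10, 4, 12].
  S_2 = Σ v_i α_i^2 r_i = 12·10·11 + 2·4·1 + 2·10·5 + 1·4·10 + 9·12·4 = 1900 ≡ 2.
  S = (8, 4, 2) ≠ 0, so r is not a codeword (an error is present).
Step 3: locate the error. For a single error e at position i, S_ℓ = v_i·e·α_i^ℓ, so α_err = S_1/S_0.
  S_0^{−1} = 8^{−1} = 5 (mod 13), so α_err = 4·5 = 20 ≡ 7 = α_1. Error position i = 1.
  Consistency check: S_2/S_1 = 2·10 = 20 ≡ 7 = α_err ✓ (single-error assumption holds).
Step 4: error magnitude e = S_0/v_1 = S_0·∏_{j≠1}(α_1 − α_j) = 8·12 = 96 ≡ 5 (mod 13).
Step 5: correct position 1: c_1 = r_1 − e = 11 − 5 ≡ 6 (mod 13). Hence c = [6, 1, 5, 10, 4].
  Check: interpolating c through the α_i gives m(x) = 12 + 1·x (degree < 2) with m(α_i) = c_i for every i, so c is indeed a codeword.


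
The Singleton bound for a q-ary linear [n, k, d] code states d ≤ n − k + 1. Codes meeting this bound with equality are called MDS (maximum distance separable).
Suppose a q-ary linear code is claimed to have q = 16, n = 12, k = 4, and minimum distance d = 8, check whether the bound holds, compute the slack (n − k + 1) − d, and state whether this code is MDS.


Singleton RHS = n − k + 1 = 9, slack = 1, bound satisfied, not MDS.

Singleton bound: d ≤ n − k + 1.
Here n = 12, k = 4, so n − k + 1 = 9.
Given d = 8, check d ≤ 9: YES.
Slack = (n − k + 1) − d = 1.
The code is NOT MDS (slack = 1 > 0).
Description: the claimed parameters are [12, 4, 8]_16; such a code would be non-MDS.


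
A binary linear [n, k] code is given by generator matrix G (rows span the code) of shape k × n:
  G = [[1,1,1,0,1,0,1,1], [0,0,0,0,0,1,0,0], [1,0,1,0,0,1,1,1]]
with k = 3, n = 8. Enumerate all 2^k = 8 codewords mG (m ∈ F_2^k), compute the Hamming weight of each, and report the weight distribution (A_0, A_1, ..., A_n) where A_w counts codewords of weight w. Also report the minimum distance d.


Weight distribution: A_0 = 1, A_1 = 1, A_2 = 1, A_3 = 1, A_4 = 1, A_5 = 1, A_6 = 1, A_7 = 1. Minimum distance d = 1.

Enumerate all 2^3 = 8 messages m ∈ F_2^3.
For each, compute codeword c = mG in F_2^8, then tally its weight.
  m = 000 → c = 00000000, weight = 0.
  m = 100 → c = 11101011, weight = 6.
  m = 010 → c = 00000100, weight = 1.
  m = 110 → c = 11101111, weight = 7.
  m = 001 → c = 10100111, weight = 5.
  m = 101 → c = 01001100, weight = 3.
  m = 011 → c = 10100011, weight = 4.
  m = 111 → c = 01001000, weight = 2.
Tally weights:
  weight 0: 1 codewords.
  weight 1: 1 codewords.
  weight 2: 1 codewords.
  weight 3: 1 codewords.
  weight 4: 1 codewords.
  weight 5: 1 codewords.
  weight 6: 1 codewords.
  weight 7: 1 codewords.
Minimum distance d = smallest w > 0 with A_w > 0 = 1.
Sanity: Σ A_w = 8 = 2^3 = 8 ✓.


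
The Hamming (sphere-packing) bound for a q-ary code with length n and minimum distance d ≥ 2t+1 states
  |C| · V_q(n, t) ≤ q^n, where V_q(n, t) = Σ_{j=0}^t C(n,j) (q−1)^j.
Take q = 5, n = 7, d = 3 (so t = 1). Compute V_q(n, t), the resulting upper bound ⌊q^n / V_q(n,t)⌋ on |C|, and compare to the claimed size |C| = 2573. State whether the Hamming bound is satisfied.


V_q(n, t) = 29, q^n = 78125, Hamming bound = 2693, |C| = 2573 ≤ bound (satisfied).

Step 1: Compute V_q(n, t) = Σ_{j=0}^1 C(n, j) (q−1)^j.
  j = 0: C(7,0)·(4)^0 = 1·1 = 1.
  j = 1: C(7,1)·(4)^1 = 7·4 = 28.
  V_q(n, t) = 1 + 28 = 29.
Step 2: q^n = 5^7 = 78125.
Step 3: Hamming bound ⌊q^n / V_q(n,t)⌋ = ⌊78125/29⌋ = 2693.
Step 4: Compare |C| = 2573 to 2693: satisfied.
The claimed |C| lies below the Hamming bound.


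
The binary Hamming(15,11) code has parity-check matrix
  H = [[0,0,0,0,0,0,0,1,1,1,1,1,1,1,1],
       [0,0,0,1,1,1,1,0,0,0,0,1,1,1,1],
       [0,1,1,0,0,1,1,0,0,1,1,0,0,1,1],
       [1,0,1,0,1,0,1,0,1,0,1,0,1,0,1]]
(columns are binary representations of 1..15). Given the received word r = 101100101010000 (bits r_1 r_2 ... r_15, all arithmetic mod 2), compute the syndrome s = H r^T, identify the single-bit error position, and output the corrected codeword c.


s = (0, 0, 1, 1)^T, error position = 3, corrected codeword c = 100100101010000

Compute s = H r^T mod 2 one row at a time:
  s_1 = 0 + 1 + 0 + 1 + 0 + 0 + 0 + 0 = 2 ≡ 0 (mod 2).
  s_2 = 1 + 0 + 0 + 1 + 0 + 0 + 0 + 0 = 2 ≡ 0 (mod 2).
  s_3 = 0 + 1 + 0 + 1 + 0 + 1 + 0 + 0 = 3 ≡ 1 (mod 2).
  s_4 = 1 + 1 + 0 + 1 + 1 + 1 + 0 + 0 = 5 ≡ 1 (mod 2).
s = (0, 0, 1, 1)^T — this equals column 3 of H (binary 0011), so error is at position 3.
Correct: flip bit 3 of r = 101100101010000 to get c = 100100101010000.


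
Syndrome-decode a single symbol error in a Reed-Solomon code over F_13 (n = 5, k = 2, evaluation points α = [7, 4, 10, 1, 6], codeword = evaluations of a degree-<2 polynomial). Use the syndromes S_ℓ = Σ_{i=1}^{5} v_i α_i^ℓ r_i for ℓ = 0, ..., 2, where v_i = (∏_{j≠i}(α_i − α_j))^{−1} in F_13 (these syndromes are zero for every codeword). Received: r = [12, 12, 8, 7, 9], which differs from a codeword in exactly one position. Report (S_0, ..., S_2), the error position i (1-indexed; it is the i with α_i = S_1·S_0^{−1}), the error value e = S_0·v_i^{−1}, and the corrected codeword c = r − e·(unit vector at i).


S = (1, 4, 3), error at position 2, error magnitude e = 9, c = [12, 3, 8, 7, 9].

Step 1: column multipliers v_i = (∏_{j≠i}(α_i − α_j))^{−1} mod 13.
  i = 1 (α = 7): (7−4)(7−10)(7−1)(7−6) = 3·(−3)·6·1 = −54 ≡ 11, so v_1 = 11^{−1} = 6 (mod 13).
  i = 2 (α = 4): (4−7)(4−10)(4−1)(4−6) = (−3)·(−6)·3·(−2) = −108 ≡ 9, so v_2 = 9^{−1} = 3 (mod 13).
  i = 3 (α = 10): (10−7)(10−4)(10−1)(10−6) = 3·6·9·4 = 648 ≡ 11, so v_3 = 11^{−1} = 6 (mod 13).
  i = 4 (α = 1): (1−7)(1−4)(1−10)(1−6) = (−6)·(−3)·(−9)·(−5) = 810 ≡ 4, so v_4 = 4^{−1} = 10 (mod 13).
  i = 5 (α = 6): (6−7)(6−4)(6−10)(6−1) = (−1)·2·(−4)·5 = 40 ≡ 1, so v_5 = 1^{−1} = 1 (mod 13).
  v = [6, 3, 6, 10, 1].
Step 2: syndromes of r = [12, 12, 8, 7, 9] (all sums mod 13).
  S_0 = Σ v_i r_i = 6·12 + 3·12 + 6·8 + 10·7 + 1·9 = 235 ≡ 1.
  S_1 = Σ v_i α_i r_i = 6·7·12 + 3·4·12 + 6·10·8 + 10·1·7 + 1·6·9 = 1252 ≡ 4.
  α_i^2 mod 13 = [10, 3, 9, 1, 10].
  S_2 = Σ v_i α_i^2 r_i = 6·10·12 + 3·3·12 + 6·9·8 + 10·1·7 + 1·10·9 = 1420 ≡ 3.
  S = (1, 4, 3) ≠ 0, so r is not a codeword (an error is present).
Step 3: locate the error. For a single error e at position i, S_ℓ = v_i·e·α_i^ℓ, so α_err = S_1/S_0.
  S_0^{−1} = 1^{−1} = 1 (mod 13), so α_err = 4·1 = 4 ≡ 4 = α_2. Error position i = 2.
  Consistency check: S_2/S_1 = 3·10 = 30 ≡ 4 = α_err ✓ (single-error assumption holds).
Step 4: error magnitude e = S_0/v_2 = S_0·∏_{j≠2}(α_2 − α_j) = 1·9 = 9 ≡ 9 (mod 13).
Step 5: correct position 2: c_2 = r_2 − e = 12 − 9 ≡ 3 (mod 13). Hence c = [12, 3, 8, 7, 9].
  Check: interpolating c through the α_i gives m(x) = 4 + 3·x (degree < 2) with m(α_i) = c_i for every i, so c is indeed a codeword.


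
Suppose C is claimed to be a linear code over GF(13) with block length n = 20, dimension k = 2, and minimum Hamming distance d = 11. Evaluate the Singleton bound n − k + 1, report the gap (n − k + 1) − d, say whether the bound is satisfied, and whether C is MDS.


Singleton RHS = n − k + 1 = 19, slack = 8, bound satisfied, not MDS.

Singleton bound: d ≤ n − k + 1.
Here n = 20, k = 2, so n − k + 1 = 19.
Given d = 11, check d ≤ 19: YES.
Slack = (n − k + 1) − d = 8.
The code is NOT MDS (slack = 8 > 0).
Description: the claimed parameters are [20, 2, 11]_13; such a code would be non-MDS.


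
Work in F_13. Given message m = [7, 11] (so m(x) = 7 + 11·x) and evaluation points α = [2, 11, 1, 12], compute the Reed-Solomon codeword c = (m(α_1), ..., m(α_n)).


c = [3, 11, 5, 9]

Message polynomial: m(x) = 7 + 11·x (mod 13).
For each evaluation point α_i, compute m(α_i) mod 13:
  α_1 = 2: Horner steps 11 → 3, so m(2) = 3.
  α_2 = 11: Horner steps 11 → 11, so m(11) = 11.
  α_3 = 1: Horner steps 11 → 5, so m(1) = 5.
  α_4 = 12: Horner steps 11 → 9, so m(12) = 9.
Codeword c = [3, 11, 5, 9] ∈ F_13^4.
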